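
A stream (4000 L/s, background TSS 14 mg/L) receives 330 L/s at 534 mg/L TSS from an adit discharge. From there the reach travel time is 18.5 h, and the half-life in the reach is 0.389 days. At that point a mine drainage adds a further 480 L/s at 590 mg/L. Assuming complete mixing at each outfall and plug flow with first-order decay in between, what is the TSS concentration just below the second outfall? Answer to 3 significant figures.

71.1 mg/L

Flow-weighted average: C = (4000·14.00 + 330.0·534.0) / 4330 = 232200/4330 = 53.63 mg/L; combined flow 4330 L/s.
Half-life 0.389 d → k = ln 2 / 0.389 = 1.782 d⁻¹.
After decay, C = 53.63 × e^(−kt) = 53.63 × 0.2532 = 13.58 mg/L.
Second outfall: C = (4330·13.58 + 480.0·590.0)/4810 = 71.10 mg/L.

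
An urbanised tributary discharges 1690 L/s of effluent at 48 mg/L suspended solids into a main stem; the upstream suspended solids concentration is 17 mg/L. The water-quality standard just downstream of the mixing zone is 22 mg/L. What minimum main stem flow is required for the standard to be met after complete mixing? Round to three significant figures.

8790 L/s

Set C_mix = 22: (Q·17.00 + 1690·48.00) / (Q + 1690) = 22
→ Q = 1690·(48.00 − 22)/(22 − 17.00) = 8788 L/s.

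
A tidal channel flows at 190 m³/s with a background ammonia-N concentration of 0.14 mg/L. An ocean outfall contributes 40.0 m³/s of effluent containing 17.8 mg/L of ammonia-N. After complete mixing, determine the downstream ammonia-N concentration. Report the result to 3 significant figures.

Mixed concentration C = ΣQC/ΣQ = (190.0·0.1400 + 40.00·17.80) / 230.0 = 738.6/230.0 = 3.211 mg/L.

3.21 mg/L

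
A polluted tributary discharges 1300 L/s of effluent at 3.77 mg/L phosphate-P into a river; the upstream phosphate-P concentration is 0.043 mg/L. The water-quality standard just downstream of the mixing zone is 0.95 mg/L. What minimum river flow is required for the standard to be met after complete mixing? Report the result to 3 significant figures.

Set C_mix = 0.95: (Q·0.04300 + 1300·3.770) / (Q + 1300) = 0.95
→ Q = 1300·(3.770 − 0.95)/(0.95 − 0.04300) = 4042 L/s.

4040 L/s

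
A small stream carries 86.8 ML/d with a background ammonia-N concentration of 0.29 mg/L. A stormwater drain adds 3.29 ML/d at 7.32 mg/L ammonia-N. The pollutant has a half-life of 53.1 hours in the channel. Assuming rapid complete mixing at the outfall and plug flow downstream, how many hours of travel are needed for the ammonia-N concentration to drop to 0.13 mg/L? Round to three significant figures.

110 h

Mixed concentration C = ΣQC/ΣQ = (86.80·0.2900 + 3.290·7.320) / 90.09 = 49.25/90.09 = 0.5467 mg/L.
Half-life 53.1 h → k = ln 2 / 53.1 = 0.01305 h⁻¹ = 0.3133 d⁻¹.
0.5467·exp(−k·t) = 0.13 → t = ln(0.5467/0.13)/k = 396100 s = 110.0 h.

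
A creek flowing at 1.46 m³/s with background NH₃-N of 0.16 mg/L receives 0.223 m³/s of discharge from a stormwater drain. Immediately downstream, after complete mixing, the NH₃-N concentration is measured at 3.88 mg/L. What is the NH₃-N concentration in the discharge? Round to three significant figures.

28.2 mg/L

Mass balance: 1.460·0.1600 + 0.2230·Cₑ = 1.683·3.880
→ Cₑ = (1.683·3.880 − 1.460·0.1600) / 0.2230 = 28.24 mg/L.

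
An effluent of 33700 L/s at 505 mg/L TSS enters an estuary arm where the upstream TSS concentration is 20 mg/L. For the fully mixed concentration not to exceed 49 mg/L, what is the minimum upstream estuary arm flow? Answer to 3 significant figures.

Set C_mix = 49: (Q·20.00 + 33700·505.0) / (Q + 33700) = 49
→ Q = 33700·(505.0 − 49)/(49 − 20.00) = 529900 L/s.

530000 L/s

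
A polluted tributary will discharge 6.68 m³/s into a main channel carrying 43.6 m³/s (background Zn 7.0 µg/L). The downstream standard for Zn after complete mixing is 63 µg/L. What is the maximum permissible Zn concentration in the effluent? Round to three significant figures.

At the limit, (Qr·Cr + Qe·Cₑ)/(Qr + Qe) = 63:
Cₑ = (50.28·63 − 43.60·7.000) / 6.680 = 428.5 µg/L.

429 µg/L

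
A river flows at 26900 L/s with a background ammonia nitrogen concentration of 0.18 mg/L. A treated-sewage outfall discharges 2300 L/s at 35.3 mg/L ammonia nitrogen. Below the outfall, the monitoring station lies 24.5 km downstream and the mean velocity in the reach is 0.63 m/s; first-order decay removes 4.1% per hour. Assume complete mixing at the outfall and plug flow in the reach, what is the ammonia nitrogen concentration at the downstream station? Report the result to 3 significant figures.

Conservation of mass: C = (26900·0.1800 + 2300·35.30) / 29200 = 86030/29200 = 2.946 mg/L.
Travel time t = 24.5·1000 / 0.63 = 38890 s = 10.80 h.
4.1%/h lost → k = −ln(1 − 0.041) = 0.04186 h⁻¹.
After decay, C = 2.946 × e^(−kt) = 2.946 × 0.6362 = 1.874 mg/L.

1.87 mg/L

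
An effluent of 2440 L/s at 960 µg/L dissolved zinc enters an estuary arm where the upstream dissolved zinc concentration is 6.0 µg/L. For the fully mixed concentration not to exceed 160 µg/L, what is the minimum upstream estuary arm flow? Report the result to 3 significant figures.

Set C_mix = 160: (Q·6.000 + 2440·960.0) / (Q + 2440) = 160
→ Q = 2440·(960.0 − 160)/(160 − 6.000) = 12680 L/s.

12700 L/s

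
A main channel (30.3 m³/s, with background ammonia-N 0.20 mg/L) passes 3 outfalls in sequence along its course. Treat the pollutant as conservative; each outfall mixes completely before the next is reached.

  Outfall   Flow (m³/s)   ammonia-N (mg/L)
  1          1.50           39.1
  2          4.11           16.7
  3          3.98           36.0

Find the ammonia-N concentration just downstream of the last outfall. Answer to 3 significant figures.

Below outfall 1: Q → 31.80 m³/s, C = (30.30·0.2000 + 1.500·39.10)/31.80 = 2.035 mg/L.
Below outfall 2: Q → 35.91 m³/s, C = (31.80·2.035 + 4.110·16.70)/35.91 = 3.713 mg/L.
Below outfall 3: Q → 39.89 m³/s, C = (35.91·3.713 + 3.980·36.00)/39.89 = 6.935 mg/L.

6.93 mg/L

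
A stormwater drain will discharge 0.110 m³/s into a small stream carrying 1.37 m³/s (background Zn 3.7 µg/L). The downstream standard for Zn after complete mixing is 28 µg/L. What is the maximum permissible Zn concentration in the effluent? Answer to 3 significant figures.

331 µg/L

At the limit, (Qr·Cr + Qe·Cₑ)/(Qr + Qe) = 28:
Cₑ = (1.480·28 − 1.370·3.700) / 0.1100 = 330.6 µg/L.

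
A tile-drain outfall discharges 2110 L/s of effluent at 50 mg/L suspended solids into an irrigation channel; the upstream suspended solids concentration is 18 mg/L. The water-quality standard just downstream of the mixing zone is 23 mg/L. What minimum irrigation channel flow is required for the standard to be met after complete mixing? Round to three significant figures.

Set C_mix = 23: (Q·18.00 + 2110·50.00) / (Q + 2110) = 23
→ Q = 2110·(50.00 − 23)/(23 − 18.00) = 11390 L/s.

11400 L/s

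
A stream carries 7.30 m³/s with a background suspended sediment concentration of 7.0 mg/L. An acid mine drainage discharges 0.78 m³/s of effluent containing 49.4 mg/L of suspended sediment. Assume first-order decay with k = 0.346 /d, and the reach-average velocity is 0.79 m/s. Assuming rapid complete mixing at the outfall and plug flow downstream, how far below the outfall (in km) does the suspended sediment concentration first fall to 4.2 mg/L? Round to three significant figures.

After mixing, C = (7.300·7.000 + 0.7800·49.40) / 8.080 = 89.63/8.080 = 11.09 mg/L.
Set 11.09·exp(−k·t) = 4.2 → t = ln(11.09/4.2)/k = 242500 s = 67.37 h.
Distance = v·t = 0.79·242500 = 191600 m = 191.6 km.

192 km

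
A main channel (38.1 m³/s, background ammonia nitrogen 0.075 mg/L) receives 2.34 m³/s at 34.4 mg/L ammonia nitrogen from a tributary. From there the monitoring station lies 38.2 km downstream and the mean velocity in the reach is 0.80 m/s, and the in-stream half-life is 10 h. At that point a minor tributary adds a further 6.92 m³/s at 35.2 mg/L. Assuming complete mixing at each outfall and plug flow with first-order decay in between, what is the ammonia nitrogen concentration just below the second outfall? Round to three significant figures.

After mixing, C = (38.10·0.07500 + 2.340·34.40) / 40.44 = 83.35/40.44 = 2.061 mg/L; combined flow 40.44 m³/s.
Travel time t = 38.2·1000 / 0.80 = 47750 s = 13.26 h.
Half-life 10 h → k = ln 2 / 10 = 0.06931 h⁻¹ = 1.664 d⁻¹.
First-order decay: C = 2.061·exp(−k·t) = 2.061·0.3988 = 0.8219 mg/L.
Second outfall: C = (40.44·0.8219 + 6.920·35.20)/47.36 = 5.845 mg/L.

5.85 mg/L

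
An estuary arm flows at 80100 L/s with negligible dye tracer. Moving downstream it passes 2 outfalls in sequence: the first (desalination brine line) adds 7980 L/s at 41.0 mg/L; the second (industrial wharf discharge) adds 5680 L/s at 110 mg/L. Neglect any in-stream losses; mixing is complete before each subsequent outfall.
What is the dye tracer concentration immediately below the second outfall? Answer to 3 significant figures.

10.2 mg/L

Outfall 1: combined Q = 88080 L/s; C = (80100·0 + 7980·41.00)/88080 = 3.715 mg/L.
Outfall 2: combined Q = 93760 L/s; C = (88080·3.715 + 5680·110.0)/93760 = 10.15 mg/L.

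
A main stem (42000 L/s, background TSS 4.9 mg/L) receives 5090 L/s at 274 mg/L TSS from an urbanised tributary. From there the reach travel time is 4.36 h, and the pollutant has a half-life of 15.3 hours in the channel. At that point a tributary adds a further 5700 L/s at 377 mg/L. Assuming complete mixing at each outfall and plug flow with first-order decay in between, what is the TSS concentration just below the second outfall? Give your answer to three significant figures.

Mixed concentration C = ΣQC/ΣQ = (42000·4.900 + 5090·274.0) / 47090 = 1600000/47090 = 33.99 mg/L; combined flow 47090 L/s.
Half-life 15.3 h → k = ln 2 / 15.3 = 0.04530 h⁻¹ = 1.087 d⁻¹.
First-order decay: C = 33.99·exp(−k·t) = 33.99·0.8208 = 27.90 mg/L.
Second outfall: C = (47090·27.90 + 5700·377.0)/52790 = 65.59 mg/L.

65.6 mg/L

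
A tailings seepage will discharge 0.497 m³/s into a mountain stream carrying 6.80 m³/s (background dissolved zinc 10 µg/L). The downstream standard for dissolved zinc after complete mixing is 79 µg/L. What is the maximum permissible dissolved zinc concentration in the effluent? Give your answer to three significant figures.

At the limit, (Qr·Cr + Qe·Cₑ)/(Qr + Qe) = 79:
Cₑ = (7.297·79 − 6.800·10.00) / 0.4970 = 1023 µg/L.

1020 µg/L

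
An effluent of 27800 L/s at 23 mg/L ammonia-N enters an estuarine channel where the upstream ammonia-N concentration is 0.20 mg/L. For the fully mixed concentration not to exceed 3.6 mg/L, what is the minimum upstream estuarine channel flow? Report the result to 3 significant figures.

159000 L/s

Set C_mix = 3.6: (Q·0.2000 + 27800·23.00) / (Q + 27800) = 3.6
→ Q = 27800·(23.00 − 3.6)/(3.6 − 0.2000) = 158600 L/s.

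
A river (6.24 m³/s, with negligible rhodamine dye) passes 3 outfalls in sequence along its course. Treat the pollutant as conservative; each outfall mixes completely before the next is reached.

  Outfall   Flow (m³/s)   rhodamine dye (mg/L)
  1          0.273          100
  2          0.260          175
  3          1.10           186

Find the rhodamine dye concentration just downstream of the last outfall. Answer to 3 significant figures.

35.2 mg/L

Below outfall 1: Q → 6.513 m³/s, C = (6.240·0 + 0.2730·100.0)/6.513 = 4.192 mg/L.
Below outfall 2: Q → 6.773 m³/s, C = (6.513·4.192 + 0.2600·175.0)/6.773 = 10.75 mg/L.
Below outfall 3: Q → 7.873 m³/s, C = (6.773·10.75 + 1.100·186.0)/7.873 = 35.23 mg/L.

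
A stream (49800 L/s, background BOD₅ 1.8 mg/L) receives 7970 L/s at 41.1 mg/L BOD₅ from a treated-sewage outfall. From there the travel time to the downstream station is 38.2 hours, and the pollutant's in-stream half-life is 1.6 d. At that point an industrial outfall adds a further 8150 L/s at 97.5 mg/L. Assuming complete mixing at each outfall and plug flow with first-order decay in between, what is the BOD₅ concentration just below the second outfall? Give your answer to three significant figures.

15.2 mg/L

Conservation of mass: C = (49800·1.800 + 7970·41.10) / 57770 = 417200/57770 = 7.222 mg/L; combined flow 57770 L/s.
Half-life 1.6 d → k = ln 2 / 1.6 = 0.4332 d⁻¹.
After decay, C = 7.222 × e^(−kt) = 7.222 × 0.5018 = 3.624 mg/L.
At the second outfall, C = (57770·3.624 + 8150·97.50) / (57770 + 8150) = 15.23 mg/L.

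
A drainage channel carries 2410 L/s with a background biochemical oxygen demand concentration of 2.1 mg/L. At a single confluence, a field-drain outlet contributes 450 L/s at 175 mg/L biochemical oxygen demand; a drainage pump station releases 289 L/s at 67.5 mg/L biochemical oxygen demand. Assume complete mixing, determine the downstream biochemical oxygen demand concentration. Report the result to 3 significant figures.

Mixed concentration C = ΣQC/ΣQ = (2410·2.100 + 450.0·175.0 + 289.0·67.50) / 3149 = 103300/3149 = 32.81 mg/L.

32.8 mg/L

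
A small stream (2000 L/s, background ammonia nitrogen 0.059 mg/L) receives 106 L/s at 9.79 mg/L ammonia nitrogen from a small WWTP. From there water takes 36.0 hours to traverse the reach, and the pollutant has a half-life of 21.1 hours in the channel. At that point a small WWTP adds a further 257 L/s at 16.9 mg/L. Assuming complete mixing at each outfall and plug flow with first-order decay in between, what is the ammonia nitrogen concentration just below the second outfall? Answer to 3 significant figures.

Conservation of mass: C = (2000·0.05900 + 106.0·9.790) / 2106 = 1156/2106 = 0.5488 mg/L; combined flow 2106 L/s.
Half-life 21.1 h → k = ln 2 / 21.1 = 0.03285 h⁻¹ = 0.7884 d⁻¹.
Decay over the reach: 0.5488·exp(−kt) = 0.5488·0.3065 = 0.1682 mg/L.
At the second outfall, C = (2106·0.1682 + 257.0·16.90) / (2106 + 257.0) = 1.988 mg/L.

1.99 mg/L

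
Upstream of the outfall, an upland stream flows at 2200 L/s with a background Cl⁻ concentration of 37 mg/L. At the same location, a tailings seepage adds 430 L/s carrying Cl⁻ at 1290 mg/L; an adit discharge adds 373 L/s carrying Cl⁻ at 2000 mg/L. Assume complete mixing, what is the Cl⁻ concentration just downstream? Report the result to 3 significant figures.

460 mg/L

Flow-weighted average: C = (2200·37.00 + 430.0·1290 + 373.0·2000) / 3003 = 1382000/3003 = 460.2 mg/L.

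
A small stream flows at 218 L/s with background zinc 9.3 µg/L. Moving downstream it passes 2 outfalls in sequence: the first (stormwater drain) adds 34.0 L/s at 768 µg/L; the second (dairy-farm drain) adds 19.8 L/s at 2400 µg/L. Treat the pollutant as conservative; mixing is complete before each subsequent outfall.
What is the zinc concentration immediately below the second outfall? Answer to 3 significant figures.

Below outfall 1: Q → 252.0 L/s, C = (218.0·9.300 + 34.00·768.0)/252.0 = 111.7 µg/L.
Below outfall 2: Q → 271.8 L/s, C = (252.0·111.7 + 19.80·2400)/271.8 = 278.4 µg/L.

278 µg/L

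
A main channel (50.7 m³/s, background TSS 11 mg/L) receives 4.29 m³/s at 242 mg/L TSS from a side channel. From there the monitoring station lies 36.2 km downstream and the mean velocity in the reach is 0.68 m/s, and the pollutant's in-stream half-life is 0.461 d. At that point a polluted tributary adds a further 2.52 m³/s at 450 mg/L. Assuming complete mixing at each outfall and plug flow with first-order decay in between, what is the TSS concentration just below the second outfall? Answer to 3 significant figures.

Mass balance: C = (50.70·11.00 + 4.290·242.0) / 54.99 = 1596/54.99 = 29.02 mg/L; combined flow 54.99 m³/s.
Travel time t = 36.2·1000 / 0.68 = 53240 s = 14.79 h.
Half-life 0.461 d → k = ln 2 / 0.461 = 1.504 d⁻¹.
First-order decay: C = 29.02·exp(−k·t) = 29.02·0.3960 = 11.49 mg/L.
At the second outfall, C = (54.99·11.49 + 2.520·450.0) / (54.99 + 2.520) = 30.71 mg/L.

30.7 mg/L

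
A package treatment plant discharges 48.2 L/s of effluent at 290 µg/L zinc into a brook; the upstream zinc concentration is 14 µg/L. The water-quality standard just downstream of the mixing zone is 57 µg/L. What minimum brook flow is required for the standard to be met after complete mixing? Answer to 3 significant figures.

Set C_mix = 57: (Q·14.00 + 48.20·290.0) / (Q + 48.20) = 57
→ Q = 48.20·(290.0 − 57)/(57 − 14.00) = 261.2 L/s.

261 L/s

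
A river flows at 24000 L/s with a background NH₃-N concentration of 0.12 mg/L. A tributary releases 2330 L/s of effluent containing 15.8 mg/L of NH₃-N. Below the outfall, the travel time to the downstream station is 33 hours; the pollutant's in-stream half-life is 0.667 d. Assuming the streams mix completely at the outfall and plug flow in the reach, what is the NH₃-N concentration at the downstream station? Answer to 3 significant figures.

Mixed concentration C = ΣQC/ΣQ = (24000·0.1200 + 2330·15.80) / 26330 = 39690/26330 = 1.508 mg/L.
Half-life 0.667 d → k = ln 2 / 0.667 = 1.039 d⁻¹.
Applying C = C₀e^(−kt): 1.508 × 0.2396 = 0.3612 mg/L.

0.361 mg/L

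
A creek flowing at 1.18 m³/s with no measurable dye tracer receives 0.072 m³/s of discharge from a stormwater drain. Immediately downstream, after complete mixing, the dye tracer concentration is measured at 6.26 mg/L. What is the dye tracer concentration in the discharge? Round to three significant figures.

109 mg/L

Mass balance: 1.180·0 + 0.07200·Cₑ = 1.252·6.260
→ Cₑ = (1.252·6.260 − 1.180·0) / 0.07200 = 108.9 mg/L.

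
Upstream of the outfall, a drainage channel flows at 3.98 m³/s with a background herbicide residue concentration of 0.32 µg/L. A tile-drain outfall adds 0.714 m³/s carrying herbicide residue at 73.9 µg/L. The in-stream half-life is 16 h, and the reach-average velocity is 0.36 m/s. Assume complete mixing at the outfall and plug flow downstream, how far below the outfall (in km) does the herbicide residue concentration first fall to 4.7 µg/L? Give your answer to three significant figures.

26.8 km

After mixing, C = (3.980·0.3200 + 0.7140·73.90) / 4.694 = 54.04/4.694 = 11.51 µg/L.
Half-life 16 h → k = ln 2 / 16 = 0.04332 h⁻¹ = 1.040 d⁻¹.
Set 11.51·exp(−k·t) = 4.7 → t = ln(11.51/4.7)/k = 74440 s = 20.68 h.
Distance = v·t = 0.36·74440 = 26800 m = 26.80 km.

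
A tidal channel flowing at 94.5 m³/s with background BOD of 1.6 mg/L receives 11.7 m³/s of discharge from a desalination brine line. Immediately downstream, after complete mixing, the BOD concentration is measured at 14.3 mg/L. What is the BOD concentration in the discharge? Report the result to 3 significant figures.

117 mg/L

Mass balance: 94.50·1.600 + 11.70·Cₑ = 106.2·14.30
→ Cₑ = (106.2·14.30 − 94.50·1.600) / 11.70 = 116.9 mg/L.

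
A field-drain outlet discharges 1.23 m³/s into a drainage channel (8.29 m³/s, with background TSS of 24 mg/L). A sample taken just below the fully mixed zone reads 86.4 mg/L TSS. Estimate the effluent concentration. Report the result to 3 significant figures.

507 mg/L

Mass balance: 8.290·24.00 + 1.230·Cₑ = 9.520·86.40
→ Cₑ = (9.520·86.40 − 8.290·24.00) / 1.230 = 507.0 mg/L.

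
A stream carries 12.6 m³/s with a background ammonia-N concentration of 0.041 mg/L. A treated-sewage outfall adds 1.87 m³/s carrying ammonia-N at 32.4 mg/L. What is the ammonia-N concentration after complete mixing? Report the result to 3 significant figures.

Mass balance: C = (12.60·0.04100 + 1.870·32.40) / 14.47 = 61.10/14.47 = 4.223 mg/L.

4.22 mg/L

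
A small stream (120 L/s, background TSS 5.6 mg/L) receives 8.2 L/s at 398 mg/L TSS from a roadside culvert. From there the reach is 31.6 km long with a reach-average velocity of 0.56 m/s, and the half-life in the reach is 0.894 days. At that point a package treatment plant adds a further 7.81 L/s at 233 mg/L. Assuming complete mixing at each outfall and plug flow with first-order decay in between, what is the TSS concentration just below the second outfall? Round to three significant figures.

Flow-weighted average: C = (120.0·5.600 + 8.200·398.0) / 128.2 = 3936/128.2 = 30.70 mg/L; combined flow 128.2 L/s.
Travel time t = 31.6·1000 / 0.56 = 56430 s = 15.67 h.
Half-life 0.894 d → k = ln 2 / 0.894 = 0.7753 d⁻¹.
First-order decay: C = 30.70·exp(−k·t) = 30.70·0.6027 = 18.50 mg/L.
At the second outfall, C = (128.2·18.50 + 7.810·233.0) / (128.2 + 7.810) = 30.82 mg/L.

30.8 mg/L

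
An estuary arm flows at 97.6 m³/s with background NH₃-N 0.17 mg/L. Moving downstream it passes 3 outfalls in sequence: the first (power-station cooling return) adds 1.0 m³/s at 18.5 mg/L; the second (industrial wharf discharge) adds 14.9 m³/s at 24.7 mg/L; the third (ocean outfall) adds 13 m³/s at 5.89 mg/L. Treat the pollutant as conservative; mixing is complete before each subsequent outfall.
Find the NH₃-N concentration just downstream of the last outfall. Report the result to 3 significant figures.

3.79 mg/L

Below outfall 1: Q → 98.60 m³/s, C = (97.60·0.1700 + 1.000·18.50)/98.60 = 0.3559 mg/L.
Below outfall 2: Q → 113.5 m³/s, C = (98.60·0.3559 + 14.90·24.70)/113.5 = 3.552 mg/L.
Below outfall 3: Q → 126.5 m³/s, C = (113.5·3.552 + 13.00·5.890)/126.5 = 3.792 mg/L.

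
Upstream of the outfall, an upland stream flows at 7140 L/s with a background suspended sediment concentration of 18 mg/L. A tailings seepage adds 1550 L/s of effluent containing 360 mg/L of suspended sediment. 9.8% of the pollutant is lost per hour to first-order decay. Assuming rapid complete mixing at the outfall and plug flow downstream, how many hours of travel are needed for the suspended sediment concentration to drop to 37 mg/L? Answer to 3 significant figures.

Mixed concentration C = ΣQC/ΣQ = (7140·18.00 + 1550·360.0) / 8690 = 686500/8690 = 79.00 mg/L.
9.8%/h lost → k = −ln(1 − 0.098) = 0.1031 h⁻¹.
79.00·exp(−k·t) = 37 → t = ln(79.00/37)/k = 26480 s = 7.354 h.

7.35 h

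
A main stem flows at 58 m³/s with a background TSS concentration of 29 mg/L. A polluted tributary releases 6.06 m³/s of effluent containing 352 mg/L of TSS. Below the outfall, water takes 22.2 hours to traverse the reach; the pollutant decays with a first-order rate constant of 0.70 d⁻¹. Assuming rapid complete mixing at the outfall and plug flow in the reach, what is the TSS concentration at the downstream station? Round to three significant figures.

31.2 mg/L

After mixing, C = (58.00·29.00 + 6.060·352.0) / 64.06 = 3815/64.06 = 59.56 mg/L.
Applying C = C₀e^(−kt): 59.56 × 0.5234 = 31.17 mg/L.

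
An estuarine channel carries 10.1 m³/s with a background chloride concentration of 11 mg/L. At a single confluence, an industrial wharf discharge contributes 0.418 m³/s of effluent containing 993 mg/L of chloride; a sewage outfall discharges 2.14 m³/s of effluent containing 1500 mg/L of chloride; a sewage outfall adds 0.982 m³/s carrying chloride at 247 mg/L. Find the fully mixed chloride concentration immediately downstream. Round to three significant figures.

Flow-weighted average: C = (10.10·11.00 + 0.4180·993.0 + 2.140·1500 + 0.9820·247.0) / 13.64 = 3979/13.64 = 291.7 mg/L.

292 mg/L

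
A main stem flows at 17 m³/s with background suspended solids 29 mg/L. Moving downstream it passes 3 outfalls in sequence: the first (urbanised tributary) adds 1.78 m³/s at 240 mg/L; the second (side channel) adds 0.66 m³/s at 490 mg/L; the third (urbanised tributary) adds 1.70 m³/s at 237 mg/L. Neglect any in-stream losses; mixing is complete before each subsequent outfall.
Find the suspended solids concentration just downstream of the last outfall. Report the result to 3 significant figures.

After outfall 1: Q = 17.00 + 1.780 = 18.78 m³/s; C = (17.00·29.00 + 1.780·240.0)/18.78 = 49.00 mg/L.
After outfall 2: Q = 18.78 + 0.6600 = 19.44 m³/s; C = (18.78·49.00 + 0.6600·490.0)/19.44 = 63.97 mg/L.
After outfall 3: Q = 19.44 + 1.700 = 21.14 m³/s; C = (19.44·63.97 + 1.700·237.0)/21.14 = 77.89 mg/L.

77.9 mg/L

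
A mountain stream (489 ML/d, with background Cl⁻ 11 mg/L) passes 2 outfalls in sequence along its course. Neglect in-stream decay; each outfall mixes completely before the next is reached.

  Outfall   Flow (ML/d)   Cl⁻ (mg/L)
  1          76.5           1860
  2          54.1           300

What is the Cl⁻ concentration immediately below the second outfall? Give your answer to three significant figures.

265 mg/L

After outfall 1: Q = 489.0 + 76.50 = 565.5 ML/d; C = (489.0·11.00 + 76.50·1860)/565.5 = 261.1 mg/L.
After outfall 2: Q = 565.5 + 54.10 = 619.6 ML/d; C = (565.5·261.1 + 54.10·300.0)/619.6 = 264.5 mg/L.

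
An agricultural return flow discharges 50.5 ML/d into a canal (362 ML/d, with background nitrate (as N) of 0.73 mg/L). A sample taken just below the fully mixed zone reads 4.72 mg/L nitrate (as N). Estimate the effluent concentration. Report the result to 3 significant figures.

Mass balance: 362.0·0.7300 + 50.50·Cₑ = 412.5·4.720
→ Cₑ = (412.5·4.720 − 362.0·0.7300) / 50.50 = 33.32 mg/L.

33.3 mg/L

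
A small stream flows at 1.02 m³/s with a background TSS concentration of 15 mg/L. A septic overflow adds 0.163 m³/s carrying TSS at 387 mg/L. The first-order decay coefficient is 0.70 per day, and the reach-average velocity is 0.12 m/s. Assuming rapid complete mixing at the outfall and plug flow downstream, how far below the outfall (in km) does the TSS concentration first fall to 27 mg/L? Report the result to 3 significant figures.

Flow-weighted average: C = (1.020·15.00 + 0.1630·387.0) / 1.183 = 78.38/1.183 = 66.26 mg/L.
Set 66.26·exp(−k·t) = 27 → t = ln(66.26/27)/k = 110800 s = 30.78 h.
Distance = v·t = 0.12·110800 = 13300 m = 13.30 km.

13.3 km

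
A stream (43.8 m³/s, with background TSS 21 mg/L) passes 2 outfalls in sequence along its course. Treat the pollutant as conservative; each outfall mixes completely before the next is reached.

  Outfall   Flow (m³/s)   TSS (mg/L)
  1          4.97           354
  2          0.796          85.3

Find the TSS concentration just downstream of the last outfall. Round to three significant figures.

Below outfall 1: Q → 48.77 m³/s, C = (43.80·21.00 + 4.970·354.0)/48.77 = 54.94 mg/L.
Below outfall 2: Q → 49.57 m³/s, C = (48.77·54.94 + 0.7960·85.30)/49.57 = 55.42 mg/L.

55.4 mg/L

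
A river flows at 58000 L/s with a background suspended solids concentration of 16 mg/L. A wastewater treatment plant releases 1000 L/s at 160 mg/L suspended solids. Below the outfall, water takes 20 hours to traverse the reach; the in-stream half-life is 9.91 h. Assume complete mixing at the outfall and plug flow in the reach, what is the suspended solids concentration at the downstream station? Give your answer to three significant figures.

After mixing, C = (58000·16.00 + 1000·160.0) / 59000 = 1088000/59000 = 18.44 mg/L.
Half-life 9.91 h → k = ln 2 / 9.91 = 0.06994 h⁻¹ = 1.679 d⁻¹.
Applying C = C₀e^(−kt): 18.44 × 0.2469 = 4.552 mg/L.

4.55 mg/L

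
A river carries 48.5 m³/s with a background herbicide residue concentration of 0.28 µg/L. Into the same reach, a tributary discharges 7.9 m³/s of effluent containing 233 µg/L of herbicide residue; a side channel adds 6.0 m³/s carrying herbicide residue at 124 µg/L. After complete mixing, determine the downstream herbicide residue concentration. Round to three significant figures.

Mass balance: C = (48.50·0.2800 + 7.900·233.0 + 6.000·124.0) / 62.40 = 2598/62.40 = 41.64 µg/L.

41.6 µg/L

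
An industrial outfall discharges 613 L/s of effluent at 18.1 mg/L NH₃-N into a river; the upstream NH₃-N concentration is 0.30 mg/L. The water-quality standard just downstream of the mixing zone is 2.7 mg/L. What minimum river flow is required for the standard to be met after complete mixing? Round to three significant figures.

Set C_mix = 2.7: (Q·0.3000 + 613.0·18.10) / (Q + 613.0) = 2.7
→ Q = 613.0·(18.10 − 2.7)/(2.7 − 0.3000) = 3933 L/s.

3930 L/s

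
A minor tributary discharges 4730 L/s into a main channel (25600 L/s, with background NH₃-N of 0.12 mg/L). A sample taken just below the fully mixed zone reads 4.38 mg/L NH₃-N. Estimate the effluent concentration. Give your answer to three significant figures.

Mass balance: 25600·0.1200 + 4730·Cₑ = 30330·4.380
→ Cₑ = (30330·4.380 − 25600·0.1200) / 4730 = 27.44 mg/L.

27.4 mg/L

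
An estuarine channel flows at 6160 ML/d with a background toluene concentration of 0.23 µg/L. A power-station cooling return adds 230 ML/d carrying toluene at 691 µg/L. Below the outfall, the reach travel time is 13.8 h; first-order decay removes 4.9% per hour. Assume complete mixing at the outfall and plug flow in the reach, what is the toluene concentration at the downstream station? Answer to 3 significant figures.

Mass balance: C = (6160·0.2300 + 230.0·691.0) / 6390 = 160300/6390 = 25.09 µg/L.
4.9%/h lost → k = −ln(1 − 0.049) = 0.05024 h⁻¹.
Decay over the reach: 25.09·exp(−kt) = 25.09·0.4999 = 12.54 µg/L.

12.5 µg/L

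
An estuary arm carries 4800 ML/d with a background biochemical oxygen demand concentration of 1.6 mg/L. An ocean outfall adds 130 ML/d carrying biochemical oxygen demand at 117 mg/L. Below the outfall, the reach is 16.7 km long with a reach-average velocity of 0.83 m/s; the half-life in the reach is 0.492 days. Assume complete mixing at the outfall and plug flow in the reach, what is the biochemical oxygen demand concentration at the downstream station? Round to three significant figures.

Mixed concentration C = ΣQC/ΣQ = (4800·1.600 + 130.0·117.0) / 4930 = 22890/4930 = 4.643 mg/L.
Travel time t = 16.7·1000 / 0.83 = 20120 s = 5.589 h.
Half-life 0.492 d → k = ln 2 / 0.492 = 1.409 d⁻¹.
After decay, C = 4.643 × e^(−kt) = 4.643 × 0.7203 = 3.344 mg/L.

3.34 mg/L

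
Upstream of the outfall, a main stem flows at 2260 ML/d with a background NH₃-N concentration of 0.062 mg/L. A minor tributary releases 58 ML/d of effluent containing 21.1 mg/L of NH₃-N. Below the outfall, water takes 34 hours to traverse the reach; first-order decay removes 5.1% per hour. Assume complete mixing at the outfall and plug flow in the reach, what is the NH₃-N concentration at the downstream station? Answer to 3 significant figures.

Conservation of mass: C = (2260·0.06200 + 58.00·21.10) / 2318 = 1364/2318 = 0.5884 mg/L.
5.1%/h lost → k = −ln(1 − 0.051) = 0.05235 h⁻¹.
Decay over the reach: 0.5884·exp(−kt) = 0.5884·0.1687 = 0.09925 mg/L.

0.0992 mg/L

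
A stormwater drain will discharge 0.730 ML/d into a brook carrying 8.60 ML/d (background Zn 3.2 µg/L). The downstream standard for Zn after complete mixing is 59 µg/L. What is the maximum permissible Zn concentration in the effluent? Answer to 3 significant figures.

716 µg/L

At the limit, (Qr·Cr + Qe·Cₑ)/(Qr + Qe) = 59:
Cₑ = (9.330·59 − 8.600·3.200) / 0.7300 = 716.4 µg/L.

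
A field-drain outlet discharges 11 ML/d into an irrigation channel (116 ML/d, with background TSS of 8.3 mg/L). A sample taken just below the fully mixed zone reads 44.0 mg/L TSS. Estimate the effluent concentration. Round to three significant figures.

420 mg/L

Mass balance: 116.0·8.300 + 11.00·Cₑ = 127.0·44.00
→ Cₑ = (127.0·44.00 − 116.0·8.300) / 11.00 = 420.5 mg/L.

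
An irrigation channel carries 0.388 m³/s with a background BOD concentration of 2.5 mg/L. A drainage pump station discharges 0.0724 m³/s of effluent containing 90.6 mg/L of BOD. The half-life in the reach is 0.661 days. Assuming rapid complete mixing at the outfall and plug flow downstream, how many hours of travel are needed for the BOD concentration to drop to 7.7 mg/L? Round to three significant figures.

17.2 h

Mixed concentration C = ΣQC/ΣQ = (0.3880·2.500 + 0.07240·90.60) / 0.4604 = 7.529/0.4604 = 16.35 mg/L.
Half-life 0.661 d → k = ln 2 / 0.661 = 1.049 d⁻¹.
16.35·exp(−k·t) = 7.7 → t = ln(16.35/7.7)/k = 62060 s = 17.24 h.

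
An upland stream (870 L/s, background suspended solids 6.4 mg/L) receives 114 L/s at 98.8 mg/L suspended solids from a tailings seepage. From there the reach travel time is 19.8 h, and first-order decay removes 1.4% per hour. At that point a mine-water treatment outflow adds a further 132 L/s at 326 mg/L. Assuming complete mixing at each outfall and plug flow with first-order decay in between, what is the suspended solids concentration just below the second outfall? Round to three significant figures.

Flow-weighted average: C = (870.0·6.400 + 114.0·98.80) / 984.0 = 16830/984.0 = 17.10 mg/L; combined flow 984.0 L/s.
1.4%/h lost → k = −ln(1 − 0.014) = 0.01410 h⁻¹.
After decay, C = 17.10 × e^(−kt) = 17.10 × 0.7564 = 12.94 mg/L.
At the second outfall, C = (984.0·12.94 + 132.0·326.0) / (984.0 + 132.0) = 49.97 mg/L.

50.0 mg/L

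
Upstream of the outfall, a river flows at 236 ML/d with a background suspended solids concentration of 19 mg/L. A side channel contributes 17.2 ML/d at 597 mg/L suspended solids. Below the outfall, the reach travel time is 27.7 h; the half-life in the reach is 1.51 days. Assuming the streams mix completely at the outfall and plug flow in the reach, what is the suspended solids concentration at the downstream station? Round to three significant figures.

34.3 mg/L

After mixing, C = (236.0·19.00 + 17.20·597.0) / 253.2 = 14750/253.2 = 58.26 mg/L.
Half-life 1.51 d → k = ln 2 / 1.51 = 0.4590 d⁻¹.
Decay over the reach: 58.26·exp(−kt) = 58.26·0.5887 = 34.30 mg/L.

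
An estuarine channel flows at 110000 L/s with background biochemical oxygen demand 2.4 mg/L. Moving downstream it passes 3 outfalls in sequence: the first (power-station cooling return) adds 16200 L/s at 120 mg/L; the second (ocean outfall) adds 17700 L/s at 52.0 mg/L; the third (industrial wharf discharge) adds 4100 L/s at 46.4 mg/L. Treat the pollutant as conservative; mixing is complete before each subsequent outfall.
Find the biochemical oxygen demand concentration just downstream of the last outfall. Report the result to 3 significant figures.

22.4 mg/L

Below outfall 1: Q → 126200 L/s, C = (110000·2.400 + 16200·120.0)/126200 = 17.50 mg/L.
Below outfall 2: Q → 143900 L/s, C = (126200·17.50 + 17700·52.00)/143900 = 21.74 mg/L.
Below outfall 3: Q → 148000 L/s, C = (143900·21.74 + 4100·46.40)/148000 = 22.42 mg/L.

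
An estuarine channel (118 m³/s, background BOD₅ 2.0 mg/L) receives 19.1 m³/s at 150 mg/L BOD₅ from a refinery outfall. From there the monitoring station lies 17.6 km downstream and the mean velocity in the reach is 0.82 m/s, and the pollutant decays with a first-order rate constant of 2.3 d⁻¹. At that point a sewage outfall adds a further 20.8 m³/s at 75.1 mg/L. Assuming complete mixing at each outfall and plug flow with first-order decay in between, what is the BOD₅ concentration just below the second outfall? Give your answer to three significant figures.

Mixed concentration C = ΣQC/ΣQ = (118.0·2.000 + 19.10·150.0) / 137.1 = 3101/137.1 = 22.62 mg/L; combined flow 137.1 m³/s.
Travel time t = 17.6·1000 / 0.82 = 21460 s = 5.962 h.
Decay over the reach: 22.62·exp(−kt) = 22.62·0.5648 = 12.77 mg/L.
Second outfall: C = (137.1·12.77 + 20.80·75.10)/157.9 = 20.98 mg/L.

21.0 mg/L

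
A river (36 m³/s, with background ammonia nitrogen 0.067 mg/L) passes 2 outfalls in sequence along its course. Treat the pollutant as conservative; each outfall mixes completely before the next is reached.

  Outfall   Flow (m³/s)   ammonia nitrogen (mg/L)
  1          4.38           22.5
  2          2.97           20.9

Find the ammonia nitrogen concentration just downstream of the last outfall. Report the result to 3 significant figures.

Below outfall 1: Q → 40.38 m³/s, C = (36.00·0.06700 + 4.380·22.50)/40.38 = 2.500 mg/L.
Below outfall 2: Q → 43.35 m³/s, C = (40.38·2.500 + 2.970·20.90)/43.35 = 3.761 mg/L.

3.76 mg/L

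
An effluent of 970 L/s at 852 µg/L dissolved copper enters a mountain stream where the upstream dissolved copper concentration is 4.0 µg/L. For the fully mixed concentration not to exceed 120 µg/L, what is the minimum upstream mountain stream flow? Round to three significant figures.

Set C_mix = 120: (Q·4.000 + 970.0·852.0) / (Q + 970.0) = 120
→ Q = 970.0·(852.0 − 120)/(120 − 4.000) = 6121 L/s.

6120 L/s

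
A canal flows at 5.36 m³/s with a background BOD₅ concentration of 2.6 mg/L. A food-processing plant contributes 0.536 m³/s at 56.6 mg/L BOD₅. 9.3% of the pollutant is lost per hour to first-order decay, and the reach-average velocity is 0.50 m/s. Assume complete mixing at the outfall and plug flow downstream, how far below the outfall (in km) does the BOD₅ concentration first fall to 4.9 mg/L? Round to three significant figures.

Conservation of mass: C = (5.360·2.600 + 0.5360·56.60) / 5.896 = 44.27/5.896 = 7.509 mg/L.
9.3%/h lost → k = −ln(1 − 0.093) = 0.09761 h⁻¹.
Set 7.509·exp(−k·t) = 4.9 → t = ln(7.509/4.9)/k = 15740 s = 4.373 h.
Distance = v·t = 0.50·15740 = 7872 m = 7.872 km.

7.87 km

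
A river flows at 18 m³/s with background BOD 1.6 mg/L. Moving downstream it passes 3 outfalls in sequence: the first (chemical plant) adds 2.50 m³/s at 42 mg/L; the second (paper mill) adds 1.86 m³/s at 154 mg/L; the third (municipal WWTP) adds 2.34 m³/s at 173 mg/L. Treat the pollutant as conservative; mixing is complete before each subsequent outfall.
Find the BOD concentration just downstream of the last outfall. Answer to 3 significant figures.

33.4 mg/L

Below outfall 1: Q → 20.50 m³/s, C = (18.00·1.600 + 2.500·42.00)/20.50 = 6.527 mg/L.
Below outfall 2: Q → 22.36 m³/s, C = (20.50·6.527 + 1.860·154.0)/22.36 = 18.79 mg/L.
Below outfall 3: Q → 24.70 m³/s, C = (22.36·18.79 + 2.340·173.0)/24.70 = 33.40 mg/L.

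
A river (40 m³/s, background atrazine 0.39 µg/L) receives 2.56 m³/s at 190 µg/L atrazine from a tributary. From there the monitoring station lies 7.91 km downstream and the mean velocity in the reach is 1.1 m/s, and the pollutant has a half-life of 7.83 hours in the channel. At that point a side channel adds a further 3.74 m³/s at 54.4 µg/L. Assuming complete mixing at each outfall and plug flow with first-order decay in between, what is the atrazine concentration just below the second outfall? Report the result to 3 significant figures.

Mixed concentration C = ΣQC/ΣQ = (40.00·0.3900 + 2.560·190.0) / 42.56 = 502.0/42.56 = 11.80 µg/L; combined flow 42.56 m³/s.
Travel time t = 7.91·1000 / 1.1 = 7191 s = 1.997 h.
Half-life 7.83 h → k = ln 2 / 7.83 = 0.08852 h⁻¹ = 2.125 d⁻¹.
First-order decay: C = 11.80·exp(−k·t) = 11.80·0.8379 = 9.883 µg/L.
At the second outfall, C = (42.56·9.883 + 3.740·54.40) / (42.56 + 3.740) = 13.48 µg/L.

13.5 µg/L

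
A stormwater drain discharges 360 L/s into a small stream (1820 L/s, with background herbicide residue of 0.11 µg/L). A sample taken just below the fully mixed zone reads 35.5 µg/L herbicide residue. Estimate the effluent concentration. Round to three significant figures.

214 µg/L

Mass balance: 1820·0.1100 + 360.0·Cₑ = 2180·35.50
→ Cₑ = (2180·35.50 − 1820·0.1100) / 360.0 = 214.4 µg/L.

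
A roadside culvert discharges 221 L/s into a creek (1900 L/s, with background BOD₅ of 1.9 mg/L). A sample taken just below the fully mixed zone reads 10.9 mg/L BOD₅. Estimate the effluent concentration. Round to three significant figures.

88.3 mg/L

Mass balance: 1900·1.900 + 221.0·Cₑ = 2121·10.90
→ Cₑ = (2121·10.90 − 1900·1.900) / 221.0 = 88.28 mg/L.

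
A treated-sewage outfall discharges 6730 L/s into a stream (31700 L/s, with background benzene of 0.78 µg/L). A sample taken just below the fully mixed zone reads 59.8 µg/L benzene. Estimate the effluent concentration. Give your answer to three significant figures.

Mass balance: 31700·0.7800 + 6730·Cₑ = 38430·59.80
→ Cₑ = (38430·59.80 − 31700·0.7800) / 6730 = 337.8 µg/L.

338 µg/L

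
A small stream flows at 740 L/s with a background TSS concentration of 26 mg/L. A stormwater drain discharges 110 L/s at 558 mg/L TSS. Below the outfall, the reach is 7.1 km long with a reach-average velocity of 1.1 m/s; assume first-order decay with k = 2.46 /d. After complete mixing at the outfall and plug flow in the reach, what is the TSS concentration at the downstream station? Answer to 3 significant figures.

78.9 mg/L

After mixing, C = (740.0·26.00 + 110.0·558.0) / 850.0 = 80620/850.0 = 94.85 mg/L.
Travel time t = 7.1·1000 / 1.1 = 6455 s = 1.793 h.
Decay over the reach: 94.85·exp(−kt) = 94.85·0.8321 = 78.92 mg/L.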